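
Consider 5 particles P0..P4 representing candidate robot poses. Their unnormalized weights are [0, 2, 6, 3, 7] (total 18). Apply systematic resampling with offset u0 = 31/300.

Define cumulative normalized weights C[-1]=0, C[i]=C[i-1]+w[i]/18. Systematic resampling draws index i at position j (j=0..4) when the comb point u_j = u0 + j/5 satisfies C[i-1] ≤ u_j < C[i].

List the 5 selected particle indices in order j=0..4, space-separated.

1 2 3 4 4

C = [0, 1/9, 4/9, 11/18, 1]
j=0: u_0=31/300 ∈ [0, 1/9) → index 1
j=1: u_1=91/300 ∈ [1/9, 4/9) → index 2
j=2: u_2=151/300 ∈ [4/9, 11/18) → index 3
j=3: u_3=211/300 ∈ [11/18, 1) → index 4
j=4: u_4=271/300 ∈ [11/18, 1) → index 4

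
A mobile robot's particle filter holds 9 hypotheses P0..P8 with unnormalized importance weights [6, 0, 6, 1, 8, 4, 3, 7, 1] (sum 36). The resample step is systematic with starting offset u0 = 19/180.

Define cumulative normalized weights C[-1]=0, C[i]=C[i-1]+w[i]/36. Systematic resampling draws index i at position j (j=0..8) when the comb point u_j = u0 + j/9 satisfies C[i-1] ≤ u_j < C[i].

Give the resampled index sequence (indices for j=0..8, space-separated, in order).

0 2 2 4 4 5 6 7 8

C = [1/6, 1/6, 1/3, 13/36, 7/12, 25/36, 7/9, 35/36, 1]
j=0: u_0=19/180 ∈ [0, 1/6) → index 0
j=1: u_1=13/60 ∈ [1/6, 1/3) → index 2
j=2: u_2=59/180 ∈ [1/6, 1/3) → index 2
j=3: u_3=79/180 ∈ [13/36, 7/12) → index 4
j=4: u_4=11/20 ∈ [13/36, 7/12) → index 4
j=5: u_5=119/180 ∈ [7/12, 25/36) → index 5
j=6: u_6=139/180 ∈ [25/36, 7/9) → index 6
j=7: u_7=53/60 ∈ [7/9, 35/36) → index 7
j=8: u_8=179/180 ∈ [35/36, 1) → index 8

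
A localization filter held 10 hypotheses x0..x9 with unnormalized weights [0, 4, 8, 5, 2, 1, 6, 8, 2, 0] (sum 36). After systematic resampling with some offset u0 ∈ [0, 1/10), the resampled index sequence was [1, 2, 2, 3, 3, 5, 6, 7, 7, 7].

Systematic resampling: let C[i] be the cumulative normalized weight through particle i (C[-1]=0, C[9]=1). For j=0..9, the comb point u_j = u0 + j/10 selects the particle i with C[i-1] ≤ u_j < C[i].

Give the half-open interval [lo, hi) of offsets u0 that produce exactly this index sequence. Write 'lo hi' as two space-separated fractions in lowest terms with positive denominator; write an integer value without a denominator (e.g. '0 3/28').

C = [0, 1/9, 1/3, 17/36, 19/36, 5/9, 13/18, 17/18, 1, 1]
j=0 picked index 1: u0 ∈ [0, 1/9)
j=1 picked index 2: u0 ∈ [1/90, 7/30)
j=2 picked index 2: u0 ∈ [-4/45, 2/15)
j=3 picked index 3: u0 ∈ [1/30, 31/180)
j=4 picked index 3: u0 ∈ [-1/15, 13/180)
j=5 picked index 5: u0 ∈ [1/36, 1/18)
j=6 picked index 6: u0 ∈ [-2/45, 11/90)
j=7 picked index 7: u0 ∈ [1/45, 11/45)
j=8 picked index 7: u0 ∈ [-7/90, 13/90)
j=9 picked index 7: u0 ∈ [-8/45, 2/45)
intersection: [1/30, 2/45)

1/30 2/45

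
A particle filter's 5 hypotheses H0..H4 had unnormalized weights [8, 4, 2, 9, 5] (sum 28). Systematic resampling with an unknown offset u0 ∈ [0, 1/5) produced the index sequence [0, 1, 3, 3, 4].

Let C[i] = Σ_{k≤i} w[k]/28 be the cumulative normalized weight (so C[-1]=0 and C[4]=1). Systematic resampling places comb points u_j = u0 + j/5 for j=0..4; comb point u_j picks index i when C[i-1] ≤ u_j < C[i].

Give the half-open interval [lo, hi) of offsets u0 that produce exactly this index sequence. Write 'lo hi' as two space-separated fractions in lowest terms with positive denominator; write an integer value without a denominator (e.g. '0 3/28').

1/10 1/5

C = [2/7, 3/7, 1/2, 23/28, 1]
j=0 picked index 0: u0 ∈ [0, 2/7)
j=1 picked index 1: u0 ∈ [3/35, 8/35)
j=2 picked index 3: u0 ∈ [1/10, 59/140)
j=3 picked index 3: u0 ∈ [-1/10, 31/140)
j=4 picked index 4: u0 ∈ [3/140, 1/5)
intersection: [1/10, 1/5)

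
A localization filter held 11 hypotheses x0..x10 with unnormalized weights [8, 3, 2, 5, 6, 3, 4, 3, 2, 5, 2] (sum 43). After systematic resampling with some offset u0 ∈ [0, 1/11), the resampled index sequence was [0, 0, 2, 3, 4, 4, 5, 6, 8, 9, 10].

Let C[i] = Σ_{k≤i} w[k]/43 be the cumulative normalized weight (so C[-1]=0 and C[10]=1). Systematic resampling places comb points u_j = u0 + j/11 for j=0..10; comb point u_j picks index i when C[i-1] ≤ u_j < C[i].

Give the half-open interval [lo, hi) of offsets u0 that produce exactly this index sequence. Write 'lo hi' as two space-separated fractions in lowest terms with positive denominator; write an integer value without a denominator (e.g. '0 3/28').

35/473 39/473

C = [8/43, 11/43, 13/43, 18/43, 24/43, 27/43, 31/43, 34/43, 36/43, 41/43, 1]
j=0 picked index 0: u0 ∈ [0, 8/43)
j=1 picked index 0: u0 ∈ [-1/11, 45/473)
j=2 picked index 2: u0 ∈ [35/473, 57/473)
j=3 picked index 3: u0 ∈ [14/473, 69/473)
j=4 picked index 4: u0 ∈ [26/473, 92/473)
j=5 picked index 4: u0 ∈ [-17/473, 49/473)
j=6 picked index 5: u0 ∈ [6/473, 39/473)
j=7 picked index 6: u0 ∈ [-4/473, 40/473)
j=8 picked index 8: u0 ∈ [30/473, 52/473)
j=9 picked index 9: u0 ∈ [9/473, 64/473)
j=10 picked index 10: u0 ∈ [21/473, 1/11)
intersection: [35/473, 39/473)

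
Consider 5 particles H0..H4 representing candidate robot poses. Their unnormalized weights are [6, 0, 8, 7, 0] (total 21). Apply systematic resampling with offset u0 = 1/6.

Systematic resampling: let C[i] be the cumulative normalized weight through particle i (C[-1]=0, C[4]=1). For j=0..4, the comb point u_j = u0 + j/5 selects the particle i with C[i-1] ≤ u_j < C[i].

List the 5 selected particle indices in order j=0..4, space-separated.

0 2 2 3 3

C = [2/7, 2/7, 2/3, 1, 1]
j=0: u_0=1/6 ∈ [0, 2/7) → index 0
j=1: u_1=11/30 ∈ [2/7, 2/3) → index 2
j=2: u_2=17/30 ∈ [2/7, 2/3) → index 2
j=3: u_3=23/30 ∈ [2/3, 1) → index 3
j=4: u_4=29/30 ∈ [2/3, 1) → index 3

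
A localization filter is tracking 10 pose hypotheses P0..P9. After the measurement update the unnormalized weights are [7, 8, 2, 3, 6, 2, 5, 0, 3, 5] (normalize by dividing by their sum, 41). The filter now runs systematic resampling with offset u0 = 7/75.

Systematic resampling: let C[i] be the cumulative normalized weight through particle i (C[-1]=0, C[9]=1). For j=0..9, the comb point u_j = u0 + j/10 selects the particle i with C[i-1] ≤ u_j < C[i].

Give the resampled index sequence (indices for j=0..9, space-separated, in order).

C = [7/41, 15/41, 17/41, 20/41, 26/41, 28/41, 33/41, 33/41, 36/41, 1]
j=0: u_0=7/75 ∈ [0, 7/41) → index 0
j=1: u_1=29/150 ∈ [7/41, 15/41) → index 1
j=2: u_2=22/75 ∈ [7/41, 15/41) → index 1
j=3: u_3=59/150 ∈ [15/41, 17/41) → index 2
j=4: u_4=37/75 ∈ [20/41, 26/41) → index 4
j=5: u_5=89/150 ∈ [20/41, 26/41) → index 4
j=6: u_6=52/75 ∈ [28/41, 33/41) → index 6
j=7: u_7=119/150 ∈ [28/41, 33/41) → index 6
j=8: u_8=67/75 ∈ [36/41, 1) → index 9
j=9: u_9=149/150 ∈ [36/41, 1) → index 9

0 1 1 2 4 4 6 6 9 9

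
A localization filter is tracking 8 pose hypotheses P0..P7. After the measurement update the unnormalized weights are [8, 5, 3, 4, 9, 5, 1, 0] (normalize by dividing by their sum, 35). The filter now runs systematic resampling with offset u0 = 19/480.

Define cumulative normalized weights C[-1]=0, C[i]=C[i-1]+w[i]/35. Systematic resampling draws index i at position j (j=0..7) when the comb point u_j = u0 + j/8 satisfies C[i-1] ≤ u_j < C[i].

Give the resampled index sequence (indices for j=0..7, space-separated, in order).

C = [8/35, 13/35, 16/35, 4/7, 29/35, 34/35, 1, 1]
j=0: u_0=19/480 ∈ [0, 8/35) → index 0
j=1: u_1=79/480 ∈ [0, 8/35) → index 0
j=2: u_2=139/480 ∈ [8/35, 13/35) → index 1
j=3: u_3=199/480 ∈ [13/35, 16/35) → index 2
j=4: u_4=259/480 ∈ [16/35, 4/7) → index 3
j=5: u_5=319/480 ∈ [4/7, 29/35) → index 4
j=6: u_6=379/480 ∈ [4/7, 29/35) → index 4
j=7: u_7=439/480 ∈ [29/35, 34/35) → index 5

0 0 1 2 3 4 4 5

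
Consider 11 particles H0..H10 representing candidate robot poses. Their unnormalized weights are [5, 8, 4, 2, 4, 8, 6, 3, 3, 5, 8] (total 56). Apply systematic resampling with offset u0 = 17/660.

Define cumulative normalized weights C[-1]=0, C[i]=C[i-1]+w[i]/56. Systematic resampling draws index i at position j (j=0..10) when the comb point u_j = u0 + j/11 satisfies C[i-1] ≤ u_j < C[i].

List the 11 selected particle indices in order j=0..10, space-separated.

0 1 1 2 4 5 6 7 8 9 10

C = [5/56, 13/56, 17/56, 19/56, 23/56, 31/56, 37/56, 5/7, 43/56, 6/7, 1]
j=0: u_0=17/660 ∈ [0, 5/56) → index 0
j=1: u_1=7/60 ∈ [5/56, 13/56) → index 1
j=2: u_2=137/660 ∈ [5/56, 13/56) → index 1
j=3: u_3=197/660 ∈ [13/56, 17/56) → index 2
j=4: u_4=257/660 ∈ [19/56, 23/56) → index 4
j=5: u_5=317/660 ∈ [23/56, 31/56) → index 5
j=6: u_6=377/660 ∈ [31/56, 37/56) → index 6
j=7: u_7=437/660 ∈ [37/56, 5/7) → index 7
j=8: u_8=497/660 ∈ [5/7, 43/56) → index 8
j=9: u_9=557/660 ∈ [43/56, 6/7) → index 9
j=10: u_10=617/660 ∈ [6/7, 1) → index 10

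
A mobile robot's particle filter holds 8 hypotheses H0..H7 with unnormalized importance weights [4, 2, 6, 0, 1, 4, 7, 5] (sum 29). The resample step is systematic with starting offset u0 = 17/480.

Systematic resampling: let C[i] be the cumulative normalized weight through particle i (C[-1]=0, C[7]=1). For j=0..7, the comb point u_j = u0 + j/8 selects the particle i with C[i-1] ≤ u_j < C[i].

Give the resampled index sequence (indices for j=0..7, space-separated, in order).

C = [4/29, 6/29, 12/29, 12/29, 13/29, 17/29, 24/29, 1]
j=0: u_0=17/480 ∈ [0, 4/29) → index 0
j=1: u_1=77/480 ∈ [4/29, 6/29) → index 1
j=2: u_2=137/480 ∈ [6/29, 12/29) → index 2
j=3: u_3=197/480 ∈ [6/29, 12/29) → index 2
j=4: u_4=257/480 ∈ [13/29, 17/29) → index 5
j=5: u_5=317/480 ∈ [17/29, 24/29) → index 6
j=6: u_6=377/480 ∈ [17/29, 24/29) → index 6
j=7: u_7=437/480 ∈ [24/29, 1) → index 7

0 1 2 2 5 6 6 7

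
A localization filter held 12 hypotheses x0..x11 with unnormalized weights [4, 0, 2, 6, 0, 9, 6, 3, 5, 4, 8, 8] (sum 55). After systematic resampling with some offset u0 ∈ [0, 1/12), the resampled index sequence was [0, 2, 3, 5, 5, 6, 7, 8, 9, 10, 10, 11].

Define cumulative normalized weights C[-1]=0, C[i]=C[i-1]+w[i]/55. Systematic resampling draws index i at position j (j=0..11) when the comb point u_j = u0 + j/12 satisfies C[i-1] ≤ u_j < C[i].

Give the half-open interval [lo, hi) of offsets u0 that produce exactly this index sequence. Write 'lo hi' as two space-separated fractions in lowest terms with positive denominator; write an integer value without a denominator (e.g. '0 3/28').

0 7/330

C = [4/55, 4/55, 6/55, 12/55, 12/55, 21/55, 27/55, 6/11, 7/11, 39/55, 47/55, 1]
j=0 picked index 0: u0 ∈ [0, 4/55)
j=1 picked index 2: u0 ∈ [-7/660, 17/660)
j=2 picked index 3: u0 ∈ [-19/330, 17/330)
j=3 picked index 5: u0 ∈ [-7/220, 29/220)
j=4 picked index 5: u0 ∈ [-19/165, 8/165)
j=5 picked index 6: u0 ∈ [-23/660, 49/660)
j=6 picked index 7: u0 ∈ [-1/110, 1/22)
j=7 picked index 8: u0 ∈ [-5/132, 7/132)
j=8 picked index 9: u0 ∈ [-1/33, 7/165)
j=9 picked index 10: u0 ∈ [-9/220, 23/220)
j=10 picked index 10: u0 ∈ [-41/330, 7/330)
j=11 picked index 11: u0 ∈ [-41/660, 1/12)
intersection: [0, 7/330)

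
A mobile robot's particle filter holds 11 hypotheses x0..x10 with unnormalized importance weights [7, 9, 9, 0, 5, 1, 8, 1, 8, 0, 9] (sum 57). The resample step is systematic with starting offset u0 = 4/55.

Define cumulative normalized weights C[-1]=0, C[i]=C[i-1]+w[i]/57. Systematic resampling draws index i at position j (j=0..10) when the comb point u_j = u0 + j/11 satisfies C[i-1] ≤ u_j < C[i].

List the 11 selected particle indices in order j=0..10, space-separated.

C = [7/57, 16/57, 25/57, 25/57, 10/19, 31/57, 13/19, 40/57, 16/19, 16/19, 1]
j=0: u_0=4/55 ∈ [0, 7/57) → index 0
j=1: u_1=9/55 ∈ [7/57, 16/57) → index 1
j=2: u_2=14/55 ∈ [7/57, 16/57) → index 1
j=3: u_3=19/55 ∈ [16/57, 25/57) → index 2
j=4: u_4=24/55 ∈ [16/57, 25/57) → index 2
j=5: u_5=29/55 ∈ [10/19, 31/57) → index 5
j=6: u_6=34/55 ∈ [31/57, 13/19) → index 6
j=7: u_7=39/55 ∈ [40/57, 16/19) → index 8
j=8: u_8=4/5 ∈ [40/57, 16/19) → index 8
j=9: u_9=49/55 ∈ [16/19, 1) → index 10
j=10: u_10=54/55 ∈ [16/19, 1) → index 10

0 1 1 2 2 5 6 8 8 10 10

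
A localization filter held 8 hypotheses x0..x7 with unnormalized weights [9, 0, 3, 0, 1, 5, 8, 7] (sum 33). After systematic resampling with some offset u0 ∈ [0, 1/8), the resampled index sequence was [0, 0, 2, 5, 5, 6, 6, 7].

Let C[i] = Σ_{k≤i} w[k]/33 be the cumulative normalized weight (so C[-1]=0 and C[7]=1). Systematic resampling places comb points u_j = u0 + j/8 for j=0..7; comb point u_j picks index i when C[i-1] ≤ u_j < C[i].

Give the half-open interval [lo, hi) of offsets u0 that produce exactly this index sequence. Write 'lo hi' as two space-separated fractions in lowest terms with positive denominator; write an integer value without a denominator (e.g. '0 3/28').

C = [3/11, 3/11, 4/11, 4/11, 13/33, 6/11, 26/33, 1]
j=0 picked index 0: u0 ∈ [0, 3/11)
j=1 picked index 0: u0 ∈ [-1/8, 13/88)
j=2 picked index 2: u0 ∈ [1/44, 5/44)
j=3 picked index 5: u0 ∈ [5/264, 15/88)
j=4 picked index 5: u0 ∈ [-7/66, 1/22)
j=5 picked index 6: u0 ∈ [-7/88, 43/264)
j=6 picked index 6: u0 ∈ [-9/44, 5/132)
j=7 picked index 7: u0 ∈ [-23/264, 1/8)
intersection: [1/44, 5/132)

1/44 5/132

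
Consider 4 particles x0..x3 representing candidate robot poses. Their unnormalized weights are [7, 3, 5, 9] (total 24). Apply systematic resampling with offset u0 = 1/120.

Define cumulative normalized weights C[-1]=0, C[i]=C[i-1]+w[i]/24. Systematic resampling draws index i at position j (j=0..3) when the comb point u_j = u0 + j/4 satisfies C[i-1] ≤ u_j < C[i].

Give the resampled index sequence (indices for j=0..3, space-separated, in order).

C = [7/24, 5/12, 5/8, 1]
j=0: u_0=1/120 ∈ [0, 7/24) → index 0
j=1: u_1=31/120 ∈ [0, 7/24) → index 0
j=2: u_2=61/120 ∈ [5/12, 5/8) → index 2
j=3: u_3=91/120 ∈ [5/8, 1) → index 3

0 0 2 3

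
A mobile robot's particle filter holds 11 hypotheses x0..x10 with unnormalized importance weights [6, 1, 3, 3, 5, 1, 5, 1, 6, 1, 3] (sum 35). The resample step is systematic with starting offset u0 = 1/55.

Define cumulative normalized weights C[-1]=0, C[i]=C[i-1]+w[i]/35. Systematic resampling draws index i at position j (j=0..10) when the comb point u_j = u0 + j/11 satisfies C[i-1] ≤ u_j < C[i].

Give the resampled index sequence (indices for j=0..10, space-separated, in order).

C = [6/35, 1/5, 2/7, 13/35, 18/35, 19/35, 24/35, 5/7, 31/35, 32/35, 1]
j=0: u_0=1/55 ∈ [0, 6/35) → index 0
j=1: u_1=6/55 ∈ [0, 6/35) → index 0
j=2: u_2=1/5 ∈ [1/5, 2/7) → index 2
j=3: u_3=16/55 ∈ [2/7, 13/35) → index 3
j=4: u_4=21/55 ∈ [13/35, 18/35) → index 4
j=5: u_5=26/55 ∈ [13/35, 18/35) → index 4
j=6: u_6=31/55 ∈ [19/35, 24/35) → index 6
j=7: u_7=36/55 ∈ [19/35, 24/35) → index 6
j=8: u_8=41/55 ∈ [5/7, 31/35) → index 8
j=9: u_9=46/55 ∈ [5/7, 31/35) → index 8
j=10: u_10=51/55 ∈ [32/35, 1) → index 10

0 0 2 3 4 4 6 6 8 8 10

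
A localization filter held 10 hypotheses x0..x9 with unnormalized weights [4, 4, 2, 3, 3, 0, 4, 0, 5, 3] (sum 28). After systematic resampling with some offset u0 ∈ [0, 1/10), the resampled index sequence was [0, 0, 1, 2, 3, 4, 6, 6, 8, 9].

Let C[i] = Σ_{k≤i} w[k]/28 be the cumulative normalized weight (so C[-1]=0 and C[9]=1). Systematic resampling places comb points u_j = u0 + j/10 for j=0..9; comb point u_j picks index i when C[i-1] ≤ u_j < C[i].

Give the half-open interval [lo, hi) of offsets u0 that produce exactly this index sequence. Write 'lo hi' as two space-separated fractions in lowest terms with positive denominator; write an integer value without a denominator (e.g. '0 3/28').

0 1/70

C = [1/7, 2/7, 5/14, 13/28, 4/7, 4/7, 5/7, 5/7, 25/28, 1]
j=0 picked index 0: u0 ∈ [0, 1/7)
j=1 picked index 0: u0 ∈ [-1/10, 3/70)
j=2 picked index 1: u0 ∈ [-2/35, 3/35)
j=3 picked index 2: u0 ∈ [-1/70, 2/35)
j=4 picked index 3: u0 ∈ [-3/70, 9/140)
j=5 picked index 4: u0 ∈ [-1/28, 1/14)
j=6 picked index 6: u0 ∈ [-1/35, 4/35)
j=7 picked index 6: u0 ∈ [-9/70, 1/70)
j=8 picked index 8: u0 ∈ [-3/35, 13/140)
j=9 picked index 9: u0 ∈ [-1/140, 1/10)
intersection: [0, 1/70)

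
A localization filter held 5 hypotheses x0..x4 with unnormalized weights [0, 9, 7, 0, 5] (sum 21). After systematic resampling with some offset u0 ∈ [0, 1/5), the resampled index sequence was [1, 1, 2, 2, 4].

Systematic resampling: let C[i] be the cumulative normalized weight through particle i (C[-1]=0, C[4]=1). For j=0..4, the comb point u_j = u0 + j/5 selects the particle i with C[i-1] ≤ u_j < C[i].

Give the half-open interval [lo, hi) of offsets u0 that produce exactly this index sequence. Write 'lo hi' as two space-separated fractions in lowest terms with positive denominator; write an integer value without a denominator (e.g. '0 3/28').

C = [0, 3/7, 16/21, 16/21, 1]
j=0 picked index 1: u0 ∈ [0, 3/7)
j=1 picked index 1: u0 ∈ [-1/5, 8/35)
j=2 picked index 2: u0 ∈ [1/35, 38/105)
j=3 picked index 2: u0 ∈ [-6/35, 17/105)
j=4 picked index 4: u0 ∈ [-4/105, 1/5)
intersection: [1/35, 17/105)

1/35 17/105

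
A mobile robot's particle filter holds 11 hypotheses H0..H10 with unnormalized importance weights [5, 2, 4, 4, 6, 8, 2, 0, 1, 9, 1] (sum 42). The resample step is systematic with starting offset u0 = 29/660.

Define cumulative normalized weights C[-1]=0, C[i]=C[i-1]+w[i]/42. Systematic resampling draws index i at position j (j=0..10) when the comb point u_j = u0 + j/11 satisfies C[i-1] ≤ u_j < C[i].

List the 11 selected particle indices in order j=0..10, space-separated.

0 1 2 3 4 4 5 5 9 9 9

C = [5/42, 1/6, 11/42, 5/14, 1/2, 29/42, 31/42, 31/42, 16/21, 41/42, 1]
j=0: u_0=29/660 ∈ [0, 5/42) → index 0
j=1: u_1=89/660 ∈ [5/42, 1/6) → index 1
j=2: u_2=149/660 ∈ [1/6, 11/42) → index 2
j=3: u_3=19/60 ∈ [11/42, 5/14) → index 3
j=4: u_4=269/660 ∈ [5/14, 1/2) → index 4
j=5: u_5=329/660 ∈ [5/14, 1/2) → index 4
j=6: u_6=389/660 ∈ [1/2, 29/42) → index 5
j=7: u_7=449/660 ∈ [1/2, 29/42) → index 5
j=8: u_8=509/660 ∈ [16/21, 41/42) → index 9
j=9: u_9=569/660 ∈ [16/21, 41/42) → index 9
j=10: u_10=629/660 ∈ [16/21, 41/42) → index 9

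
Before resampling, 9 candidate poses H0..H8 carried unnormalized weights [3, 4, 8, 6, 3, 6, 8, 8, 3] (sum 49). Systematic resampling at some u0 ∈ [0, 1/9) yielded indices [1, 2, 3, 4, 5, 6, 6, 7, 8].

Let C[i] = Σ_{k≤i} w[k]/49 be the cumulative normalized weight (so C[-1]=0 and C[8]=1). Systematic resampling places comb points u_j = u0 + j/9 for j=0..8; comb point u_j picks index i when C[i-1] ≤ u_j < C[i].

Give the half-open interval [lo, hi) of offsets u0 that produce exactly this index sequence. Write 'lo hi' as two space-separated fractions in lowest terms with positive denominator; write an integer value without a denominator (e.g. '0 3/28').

C = [3/49, 1/7, 15/49, 3/7, 24/49, 30/49, 38/49, 46/49, 1]
j=0 picked index 1: u0 ∈ [3/49, 1/7)
j=1 picked index 2: u0 ∈ [2/63, 86/441)
j=2 picked index 3: u0 ∈ [37/441, 13/63)
j=3 picked index 4: u0 ∈ [2/21, 23/147)
j=4 picked index 5: u0 ∈ [20/441, 74/441)
j=5 picked index 6: u0 ∈ [25/441, 97/441)
j=6 picked index 6: u0 ∈ [-8/147, 16/147)
j=7 picked index 7: u0 ∈ [-1/441, 71/441)
j=8 picked index 8: u0 ∈ [22/441, 1/9)
intersection: [2/21, 16/147)

2/21 16/147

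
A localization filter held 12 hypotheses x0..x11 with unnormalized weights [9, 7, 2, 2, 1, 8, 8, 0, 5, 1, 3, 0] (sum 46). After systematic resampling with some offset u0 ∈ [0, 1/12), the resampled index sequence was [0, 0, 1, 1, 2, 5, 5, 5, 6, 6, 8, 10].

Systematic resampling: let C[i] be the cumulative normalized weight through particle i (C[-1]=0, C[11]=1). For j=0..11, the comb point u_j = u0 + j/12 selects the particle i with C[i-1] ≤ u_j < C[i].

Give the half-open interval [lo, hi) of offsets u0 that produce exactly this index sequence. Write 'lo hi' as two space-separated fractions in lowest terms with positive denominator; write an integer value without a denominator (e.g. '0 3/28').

11/276 13/276

C = [9/46, 8/23, 9/23, 10/23, 21/46, 29/46, 37/46, 37/46, 21/23, 43/46, 1, 1]
j=0 picked index 0: u0 ∈ [0, 9/46)
j=1 picked index 0: u0 ∈ [-1/12, 31/276)
j=2 picked index 1: u0 ∈ [2/69, 25/138)
j=3 picked index 1: u0 ∈ [-5/92, 9/92)
j=4 picked index 2: u0 ∈ [1/69, 4/69)
j=5 picked index 5: u0 ∈ [11/276, 59/276)
j=6 picked index 5: u0 ∈ [-1/23, 3/23)
j=7 picked index 5: u0 ∈ [-35/276, 13/276)
j=8 picked index 6: u0 ∈ [-5/138, 19/138)
j=9 picked index 6: u0 ∈ [-11/92, 5/92)
j=10 picked index 8: u0 ∈ [-2/69, 11/138)
j=11 picked index 10: u0 ∈ [5/276, 1/12)
intersection: [11/276, 13/276)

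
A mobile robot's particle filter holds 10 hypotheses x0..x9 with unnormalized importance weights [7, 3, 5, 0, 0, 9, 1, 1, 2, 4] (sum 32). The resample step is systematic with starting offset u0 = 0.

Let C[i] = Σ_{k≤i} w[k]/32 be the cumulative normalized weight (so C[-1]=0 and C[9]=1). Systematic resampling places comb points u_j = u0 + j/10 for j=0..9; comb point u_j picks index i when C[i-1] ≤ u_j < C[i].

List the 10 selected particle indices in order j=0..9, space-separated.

C = [7/32, 5/16, 15/32, 15/32, 15/32, 3/4, 25/32, 13/16, 7/8, 1]
j=0: u_0=0 ∈ [0, 7/32) → index 0
j=1: u_1=1/10 ∈ [0, 7/32) → index 0
j=2: u_2=1/5 ∈ [0, 7/32) → index 0
j=3: u_3=3/10 ∈ [7/32, 5/16) → index 1
j=4: u_4=2/5 ∈ [5/16, 15/32) → index 2
j=5: u_5=1/2 ∈ [15/32, 3/4) → index 5
j=6: u_6=3/5 ∈ [15/32, 3/4) → index 5
j=7: u_7=7/10 ∈ [15/32, 3/4) → index 5
j=8: u_8=4/5 ∈ [25/32, 13/16) → index 7
j=9: u_9=9/10 ∈ [7/8, 1) → index 9

0 0 0 1 2 5 5 5 7 9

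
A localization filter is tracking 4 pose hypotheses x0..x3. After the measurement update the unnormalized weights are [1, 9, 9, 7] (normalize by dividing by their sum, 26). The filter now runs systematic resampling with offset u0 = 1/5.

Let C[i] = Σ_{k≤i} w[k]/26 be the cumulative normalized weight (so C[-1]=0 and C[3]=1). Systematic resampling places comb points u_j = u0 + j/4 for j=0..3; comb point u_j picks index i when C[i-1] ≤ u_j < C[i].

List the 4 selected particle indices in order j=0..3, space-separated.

C = [1/26, 5/13, 19/26, 1]
j=0: u_0=1/5 ∈ [1/26, 5/13) → index 1
j=1: u_1=9/20 ∈ [5/13, 19/26) → index 2
j=2: u_2=7/10 ∈ [5/13, 19/26) → index 2
j=3: u_3=19/20 ∈ [19/26, 1) → index 3

1 2 2 3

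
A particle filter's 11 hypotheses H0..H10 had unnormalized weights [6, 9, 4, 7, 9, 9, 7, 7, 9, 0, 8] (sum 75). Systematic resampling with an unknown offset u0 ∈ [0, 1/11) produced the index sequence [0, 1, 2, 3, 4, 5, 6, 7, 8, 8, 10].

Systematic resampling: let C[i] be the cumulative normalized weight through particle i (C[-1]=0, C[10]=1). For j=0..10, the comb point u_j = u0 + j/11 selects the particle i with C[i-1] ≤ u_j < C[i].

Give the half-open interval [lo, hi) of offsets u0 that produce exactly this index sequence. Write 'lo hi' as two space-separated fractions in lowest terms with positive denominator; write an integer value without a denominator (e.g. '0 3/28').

38/825 59/825

C = [2/25, 1/5, 19/75, 26/75, 7/15, 44/75, 17/25, 58/75, 67/75, 67/75, 1]
j=0 picked index 0: u0 ∈ [0, 2/25)
j=1 picked index 1: u0 ∈ [-3/275, 6/55)
j=2 picked index 2: u0 ∈ [1/55, 59/825)
j=3 picked index 3: u0 ∈ [-16/825, 61/825)
j=4 picked index 4: u0 ∈ [-14/825, 17/165)
j=5 picked index 5: u0 ∈ [2/165, 109/825)
j=6 picked index 6: u0 ∈ [34/825, 37/275)
j=7 picked index 7: u0 ∈ [12/275, 113/825)
j=8 picked index 8: u0 ∈ [38/825, 137/825)
j=9 picked index 8: u0 ∈ [-37/825, 62/825)
j=10 picked index 10: u0 ∈ [-13/825, 1/11)
intersection: [38/825, 59/825)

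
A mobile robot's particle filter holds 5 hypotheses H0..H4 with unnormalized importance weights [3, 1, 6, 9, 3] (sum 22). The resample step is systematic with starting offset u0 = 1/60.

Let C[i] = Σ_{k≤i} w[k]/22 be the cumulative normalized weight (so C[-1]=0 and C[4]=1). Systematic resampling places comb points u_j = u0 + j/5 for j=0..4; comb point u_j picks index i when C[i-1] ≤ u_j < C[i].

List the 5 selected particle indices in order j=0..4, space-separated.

0 2 2 3 3

C = [3/22, 2/11, 5/11, 19/22, 1]
j=0: u_0=1/60 ∈ [0, 3/22) → index 0
j=1: u_1=13/60 ∈ [2/11, 5/11) → index 2
j=2: u_2=5/12 ∈ [2/11, 5/11) → index 2
j=3: u_3=37/60 ∈ [5/11, 19/22) → index 3
j=4: u_4=49/60 ∈ [5/11, 19/22) → index 3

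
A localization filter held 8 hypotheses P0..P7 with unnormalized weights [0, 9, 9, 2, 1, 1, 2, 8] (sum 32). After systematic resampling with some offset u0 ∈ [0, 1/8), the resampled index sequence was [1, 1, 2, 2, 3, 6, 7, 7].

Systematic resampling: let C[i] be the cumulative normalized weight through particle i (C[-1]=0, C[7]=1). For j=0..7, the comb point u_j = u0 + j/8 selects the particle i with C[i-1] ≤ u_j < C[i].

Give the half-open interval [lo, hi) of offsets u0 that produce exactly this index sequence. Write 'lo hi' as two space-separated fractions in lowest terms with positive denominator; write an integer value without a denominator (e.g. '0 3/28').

1/16 1/8

C = [0, 9/32, 9/16, 5/8, 21/32, 11/16, 3/4, 1]
j=0 picked index 1: u0 ∈ [0, 9/32)
j=1 picked index 1: u0 ∈ [-1/8, 5/32)
j=2 picked index 2: u0 ∈ [1/32, 5/16)
j=3 picked index 2: u0 ∈ [-3/32, 3/16)
j=4 picked index 3: u0 ∈ [1/16, 1/8)
j=5 picked index 6: u0 ∈ [1/16, 1/8)
j=6 picked index 7: u0 ∈ [0, 1/4)
j=7 picked index 7: u0 ∈ [-1/8, 1/8)
intersection: [1/16, 1/8)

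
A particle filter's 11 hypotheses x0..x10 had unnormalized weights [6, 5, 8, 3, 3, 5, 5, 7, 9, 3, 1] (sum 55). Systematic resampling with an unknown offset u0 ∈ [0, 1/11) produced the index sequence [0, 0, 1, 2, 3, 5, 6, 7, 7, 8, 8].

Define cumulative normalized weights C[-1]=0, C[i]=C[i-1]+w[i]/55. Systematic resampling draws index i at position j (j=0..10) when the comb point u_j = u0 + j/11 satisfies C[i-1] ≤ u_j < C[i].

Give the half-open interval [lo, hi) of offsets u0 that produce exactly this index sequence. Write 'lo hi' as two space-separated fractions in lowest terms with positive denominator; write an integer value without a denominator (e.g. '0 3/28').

C = [6/55, 1/5, 19/55, 2/5, 5/11, 6/11, 7/11, 42/55, 51/55, 54/55, 1]
j=0 picked index 0: u0 ∈ [0, 6/55)
j=1 picked index 0: u0 ∈ [-1/11, 1/55)
j=2 picked index 1: u0 ∈ [-4/55, 1/55)
j=3 picked index 2: u0 ∈ [-4/55, 4/55)
j=4 picked index 3: u0 ∈ [-1/55, 2/55)
j=5 picked index 5: u0 ∈ [0, 1/11)
j=6 picked index 6: u0 ∈ [0, 1/11)
j=7 picked index 7: u0 ∈ [0, 7/55)
j=8 picked index 7: u0 ∈ [-1/11, 2/55)
j=9 picked index 8: u0 ∈ [-3/55, 6/55)
j=10 picked index 8: u0 ∈ [-8/55, 1/55)
intersection: [0, 1/55)

0 1/55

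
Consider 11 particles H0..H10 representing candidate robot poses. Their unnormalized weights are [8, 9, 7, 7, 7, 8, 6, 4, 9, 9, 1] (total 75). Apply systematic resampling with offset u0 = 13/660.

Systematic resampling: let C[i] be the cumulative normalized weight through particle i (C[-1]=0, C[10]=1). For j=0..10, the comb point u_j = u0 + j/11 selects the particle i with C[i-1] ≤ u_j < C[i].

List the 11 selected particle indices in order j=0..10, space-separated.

C = [8/75, 17/75, 8/25, 31/75, 38/75, 46/75, 52/75, 56/75, 13/15, 74/75, 1]
j=0: u_0=13/660 ∈ [0, 8/75) → index 0
j=1: u_1=73/660 ∈ [8/75, 17/75) → index 1
j=2: u_2=133/660 ∈ [8/75, 17/75) → index 1
j=3: u_3=193/660 ∈ [17/75, 8/25) → index 2
j=4: u_4=23/60 ∈ [8/25, 31/75) → index 3
j=5: u_5=313/660 ∈ [31/75, 38/75) → index 4
j=6: u_6=373/660 ∈ [38/75, 46/75) → index 5
j=7: u_7=433/660 ∈ [46/75, 52/75) → index 6
j=8: u_8=493/660 ∈ [56/75, 13/15) → index 8
j=9: u_9=553/660 ∈ [56/75, 13/15) → index 8
j=10: u_10=613/660 ∈ [13/15, 74/75) → index 9

0 1 1 2 3 4 5 6 8 8 9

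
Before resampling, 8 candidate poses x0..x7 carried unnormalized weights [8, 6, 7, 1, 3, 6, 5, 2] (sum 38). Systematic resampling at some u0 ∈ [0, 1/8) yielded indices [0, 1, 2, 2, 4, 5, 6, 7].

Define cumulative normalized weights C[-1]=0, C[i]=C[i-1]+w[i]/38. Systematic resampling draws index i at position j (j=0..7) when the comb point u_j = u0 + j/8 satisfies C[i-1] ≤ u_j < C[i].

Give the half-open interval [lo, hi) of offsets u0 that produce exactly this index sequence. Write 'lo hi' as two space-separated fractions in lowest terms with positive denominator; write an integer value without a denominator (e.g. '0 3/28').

C = [4/19, 7/19, 21/38, 11/19, 25/38, 31/38, 18/19, 1]
j=0 picked index 0: u0 ∈ [0, 4/19)
j=1 picked index 1: u0 ∈ [13/152, 37/152)
j=2 picked index 2: u0 ∈ [9/76, 23/76)
j=3 picked index 2: u0 ∈ [-1/152, 27/152)
j=4 picked index 4: u0 ∈ [3/38, 3/19)
j=5 picked index 5: u0 ∈ [5/152, 29/152)
j=6 picked index 6: u0 ∈ [5/76, 15/76)
j=7 picked index 7: u0 ∈ [11/152, 1/8)
intersection: [9/76, 1/8)

9/76 1/8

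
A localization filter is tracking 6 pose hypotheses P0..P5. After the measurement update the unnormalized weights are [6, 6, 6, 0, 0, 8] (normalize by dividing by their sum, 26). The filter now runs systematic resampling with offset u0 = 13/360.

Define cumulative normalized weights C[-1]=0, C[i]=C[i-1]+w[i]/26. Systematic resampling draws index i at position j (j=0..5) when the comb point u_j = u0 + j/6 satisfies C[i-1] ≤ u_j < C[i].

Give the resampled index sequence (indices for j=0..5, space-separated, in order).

0 0 1 2 5 5

C = [3/13, 6/13, 9/13, 9/13, 9/13, 1]
j=0: u_0=13/360 ∈ [0, 3/13) → index 0
j=1: u_1=73/360 ∈ [0, 3/13) → index 0
j=2: u_2=133/360 ∈ [3/13, 6/13) → index 1
j=3: u_3=193/360 ∈ [6/13, 9/13) → index 2
j=4: u_4=253/360 ∈ [9/13, 1) → index 5
j=5: u_5=313/360 ∈ [9/13, 1) → index 5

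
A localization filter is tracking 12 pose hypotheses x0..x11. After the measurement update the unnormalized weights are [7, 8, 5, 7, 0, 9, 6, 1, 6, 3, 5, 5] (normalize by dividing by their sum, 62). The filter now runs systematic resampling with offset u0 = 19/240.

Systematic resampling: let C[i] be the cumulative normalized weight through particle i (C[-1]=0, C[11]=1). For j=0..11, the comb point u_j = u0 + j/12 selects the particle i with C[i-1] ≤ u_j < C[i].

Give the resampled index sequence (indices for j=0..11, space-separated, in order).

0 1 2 3 3 5 5 6 8 9 10 11

C = [7/62, 15/62, 10/31, 27/62, 27/62, 18/31, 21/31, 43/62, 49/62, 26/31, 57/62, 1]
j=0: u_0=19/240 ∈ [0, 7/62) → index 0
j=1: u_1=13/80 ∈ [7/62, 15/62) → index 1
j=2: u_2=59/240 ∈ [15/62, 10/31) → index 2
j=3: u_3=79/240 ∈ [10/31, 27/62) → index 3
j=4: u_4=33/80 ∈ [10/31, 27/62) → index 3
j=5: u_5=119/240 ∈ [27/62, 18/31) → index 5
j=6: u_6=139/240 ∈ [27/62, 18/31) → index 5
j=7: u_7=53/80 ∈ [18/31, 21/31) → index 6
j=8: u_8=179/240 ∈ [43/62, 49/62) → index 8
j=9: u_9=199/240 ∈ [49/62, 26/31) → index 9
j=10: u_10=73/80 ∈ [26/31, 57/62) → index 10
j=11: u_11=239/240 ∈ [57/62, 1) → index 11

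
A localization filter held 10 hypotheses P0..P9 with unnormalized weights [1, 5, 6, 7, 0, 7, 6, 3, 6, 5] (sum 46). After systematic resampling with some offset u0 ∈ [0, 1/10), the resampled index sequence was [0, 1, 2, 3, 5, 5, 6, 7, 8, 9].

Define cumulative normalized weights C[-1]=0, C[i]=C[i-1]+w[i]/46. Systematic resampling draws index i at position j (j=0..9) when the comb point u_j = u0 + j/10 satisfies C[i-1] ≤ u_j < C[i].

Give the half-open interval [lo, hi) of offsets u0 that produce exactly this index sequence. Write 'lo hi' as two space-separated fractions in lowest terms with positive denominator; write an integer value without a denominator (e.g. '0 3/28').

3/230 1/46

C = [1/46, 3/23, 6/23, 19/46, 19/46, 13/23, 16/23, 35/46, 41/46, 1]
j=0 picked index 0: u0 ∈ [0, 1/46)
j=1 picked index 1: u0 ∈ [-9/115, 7/230)
j=2 picked index 2: u0 ∈ [-8/115, 7/115)
j=3 picked index 3: u0 ∈ [-9/230, 13/115)
j=4 picked index 5: u0 ∈ [3/230, 19/115)
j=5 picked index 5: u0 ∈ [-2/23, 3/46)
j=6 picked index 6: u0 ∈ [-4/115, 11/115)
j=7 picked index 7: u0 ∈ [-1/230, 7/115)
j=8 picked index 8: u0 ∈ [-9/230, 21/230)
j=9 picked index 9: u0 ∈ [-1/115, 1/10)
intersection: [3/230, 1/46)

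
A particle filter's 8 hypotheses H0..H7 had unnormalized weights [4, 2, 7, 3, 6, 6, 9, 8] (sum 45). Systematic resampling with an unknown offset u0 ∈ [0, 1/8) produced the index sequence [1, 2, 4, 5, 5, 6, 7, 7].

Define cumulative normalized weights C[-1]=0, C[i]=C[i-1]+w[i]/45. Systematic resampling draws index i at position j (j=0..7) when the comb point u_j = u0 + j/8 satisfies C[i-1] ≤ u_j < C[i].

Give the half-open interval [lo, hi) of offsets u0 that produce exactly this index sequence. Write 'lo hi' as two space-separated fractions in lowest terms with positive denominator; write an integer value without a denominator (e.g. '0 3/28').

C = [4/45, 2/15, 13/45, 16/45, 22/45, 28/45, 37/45, 1]
j=0 picked index 1: u0 ∈ [4/45, 2/15)
j=1 picked index 2: u0 ∈ [1/120, 59/360)
j=2 picked index 4: u0 ∈ [19/180, 43/180)
j=3 picked index 5: u0 ∈ [41/360, 89/360)
j=4 picked index 5: u0 ∈ [-1/90, 11/90)
j=5 picked index 6: u0 ∈ [-1/360, 71/360)
j=6 picked index 7: u0 ∈ [13/180, 1/4)
j=7 picked index 7: u0 ∈ [-19/360, 1/8)
intersection: [41/360, 11/90)

41/360 11/90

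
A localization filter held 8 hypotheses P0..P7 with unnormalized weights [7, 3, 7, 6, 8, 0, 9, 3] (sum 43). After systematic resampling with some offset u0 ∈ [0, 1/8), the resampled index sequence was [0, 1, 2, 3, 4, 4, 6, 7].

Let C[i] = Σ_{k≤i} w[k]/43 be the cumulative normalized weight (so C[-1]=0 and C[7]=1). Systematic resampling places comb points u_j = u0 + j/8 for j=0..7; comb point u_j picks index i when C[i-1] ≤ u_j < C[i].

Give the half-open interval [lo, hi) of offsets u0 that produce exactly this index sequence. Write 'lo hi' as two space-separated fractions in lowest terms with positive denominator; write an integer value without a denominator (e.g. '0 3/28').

C = [7/43, 10/43, 17/43, 23/43, 31/43, 31/43, 40/43, 1]
j=0 picked index 0: u0 ∈ [0, 7/43)
j=1 picked index 1: u0 ∈ [13/344, 37/344)
j=2 picked index 2: u0 ∈ [-3/172, 25/172)
j=3 picked index 3: u0 ∈ [7/344, 55/344)
j=4 picked index 4: u0 ∈ [3/86, 19/86)
j=5 picked index 4: u0 ∈ [-31/344, 33/344)
j=6 picked index 6: u0 ∈ [-5/172, 31/172)
j=7 picked index 7: u0 ∈ [19/344, 1/8)
intersection: [19/344, 33/344)

19/344 33/344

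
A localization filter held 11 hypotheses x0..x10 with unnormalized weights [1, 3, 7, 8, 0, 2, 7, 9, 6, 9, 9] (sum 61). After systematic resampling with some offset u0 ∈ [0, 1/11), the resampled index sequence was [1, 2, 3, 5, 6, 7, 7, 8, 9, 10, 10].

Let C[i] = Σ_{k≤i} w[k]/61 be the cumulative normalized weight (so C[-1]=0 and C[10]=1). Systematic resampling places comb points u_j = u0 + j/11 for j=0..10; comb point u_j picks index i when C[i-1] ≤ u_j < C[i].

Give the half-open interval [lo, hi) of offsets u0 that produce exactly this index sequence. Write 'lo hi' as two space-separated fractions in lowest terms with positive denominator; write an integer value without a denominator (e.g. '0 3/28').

26/671 41/671

C = [1/61, 4/61, 11/61, 19/61, 19/61, 21/61, 28/61, 37/61, 43/61, 52/61, 1]
j=0 picked index 1: u0 ∈ [1/61, 4/61)
j=1 picked index 2: u0 ∈ [-17/671, 60/671)
j=2 picked index 3: u0 ∈ [-1/671, 87/671)
j=3 picked index 5: u0 ∈ [26/671, 48/671)
j=4 picked index 6: u0 ∈ [-13/671, 64/671)
j=5 picked index 7: u0 ∈ [3/671, 102/671)
j=6 picked index 7: u0 ∈ [-58/671, 41/671)
j=7 picked index 8: u0 ∈ [-20/671, 46/671)
j=8 picked index 9: u0 ∈ [-15/671, 84/671)
j=9 picked index 10: u0 ∈ [23/671, 2/11)
j=10 picked index 10: u0 ∈ [-38/671, 1/11)
intersection: [26/671, 41/671)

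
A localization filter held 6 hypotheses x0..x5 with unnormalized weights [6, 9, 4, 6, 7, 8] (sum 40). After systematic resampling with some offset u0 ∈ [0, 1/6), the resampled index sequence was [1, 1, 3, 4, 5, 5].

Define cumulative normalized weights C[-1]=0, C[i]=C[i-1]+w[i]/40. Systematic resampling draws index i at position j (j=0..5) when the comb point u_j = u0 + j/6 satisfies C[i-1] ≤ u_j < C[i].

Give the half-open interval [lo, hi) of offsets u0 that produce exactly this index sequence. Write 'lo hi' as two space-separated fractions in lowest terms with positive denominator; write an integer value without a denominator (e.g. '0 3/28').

C = [3/20, 3/8, 19/40, 5/8, 4/5, 1]
j=0 picked index 1: u0 ∈ [3/20, 3/8)
j=1 picked index 1: u0 ∈ [-1/60, 5/24)
j=2 picked index 3: u0 ∈ [17/120, 7/24)
j=3 picked index 4: u0 ∈ [1/8, 3/10)
j=4 picked index 5: u0 ∈ [2/15, 1/3)
j=5 picked index 5: u0 ∈ [-1/30, 1/6)
intersection: [3/20, 1/6)

3/20 1/6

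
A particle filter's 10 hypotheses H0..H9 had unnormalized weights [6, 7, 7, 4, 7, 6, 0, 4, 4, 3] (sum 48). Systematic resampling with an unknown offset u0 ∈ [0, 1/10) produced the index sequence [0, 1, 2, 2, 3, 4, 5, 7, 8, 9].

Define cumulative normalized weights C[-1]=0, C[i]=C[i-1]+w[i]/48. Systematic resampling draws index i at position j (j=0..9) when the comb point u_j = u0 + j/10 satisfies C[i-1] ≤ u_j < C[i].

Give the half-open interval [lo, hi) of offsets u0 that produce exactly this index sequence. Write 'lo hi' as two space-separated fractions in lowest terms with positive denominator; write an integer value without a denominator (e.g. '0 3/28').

17/240 1/10

C = [1/8, 13/48, 5/12, 1/2, 31/48, 37/48, 37/48, 41/48, 15/16, 1]
j=0 picked index 0: u0 ∈ [0, 1/8)
j=1 picked index 1: u0 ∈ [1/40, 41/240)
j=2 picked index 2: u0 ∈ [17/240, 13/60)
j=3 picked index 2: u0 ∈ [-7/240, 7/60)
j=4 picked index 3: u0 ∈ [1/60, 1/10)
j=5 picked index 4: u0 ∈ [0, 7/48)
j=6 picked index 5: u0 ∈ [11/240, 41/240)
j=7 picked index 7: u0 ∈ [17/240, 37/240)
j=8 picked index 8: u0 ∈ [13/240, 11/80)
j=9 picked index 9: u0 ∈ [3/80, 1/10)
intersection: [17/240, 1/10)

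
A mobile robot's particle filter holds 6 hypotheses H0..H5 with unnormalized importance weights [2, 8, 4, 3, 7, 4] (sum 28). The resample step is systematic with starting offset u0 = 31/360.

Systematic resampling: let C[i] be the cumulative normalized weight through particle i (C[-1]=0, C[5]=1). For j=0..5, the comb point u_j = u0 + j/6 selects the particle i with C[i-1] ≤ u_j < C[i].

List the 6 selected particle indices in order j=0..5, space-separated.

1 1 2 3 4 5

C = [1/14, 5/14, 1/2, 17/28, 6/7, 1]
j=0: u_0=31/360 ∈ [1/14, 5/14) → index 1
j=1: u_1=91/360 ∈ [1/14, 5/14) → index 1
j=2: u_2=151/360 ∈ [5/14, 1/2) → index 2
j=3: u_3=211/360 ∈ [1/2, 17/28) → index 3
j=4: u_4=271/360 ∈ [17/28, 6/7) → index 4
j=5: u_5=331/360 ∈ [6/7, 1) → index 5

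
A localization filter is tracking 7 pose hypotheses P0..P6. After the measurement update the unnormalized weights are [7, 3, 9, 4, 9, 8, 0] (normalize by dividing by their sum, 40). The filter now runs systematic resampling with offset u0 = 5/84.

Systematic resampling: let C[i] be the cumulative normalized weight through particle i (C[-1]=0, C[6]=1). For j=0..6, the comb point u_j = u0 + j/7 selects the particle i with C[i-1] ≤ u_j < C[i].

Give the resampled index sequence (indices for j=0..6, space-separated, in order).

0 1 2 3 4 4 5

C = [7/40, 1/4, 19/40, 23/40, 4/5, 1, 1]
j=0: u_0=5/84 ∈ [0, 7/40) → index 0
j=1: u_1=17/84 ∈ [7/40, 1/4) → index 1
j=2: u_2=29/84 ∈ [1/4, 19/40) → index 2
j=3: u_3=41/84 ∈ [19/40, 23/40) → index 3
j=4: u_4=53/84 ∈ [23/40, 4/5) → index 4
j=5: u_5=65/84 ∈ [23/40, 4/5) → index 4
j=6: u_6=11/12 ∈ [4/5, 1) → index 5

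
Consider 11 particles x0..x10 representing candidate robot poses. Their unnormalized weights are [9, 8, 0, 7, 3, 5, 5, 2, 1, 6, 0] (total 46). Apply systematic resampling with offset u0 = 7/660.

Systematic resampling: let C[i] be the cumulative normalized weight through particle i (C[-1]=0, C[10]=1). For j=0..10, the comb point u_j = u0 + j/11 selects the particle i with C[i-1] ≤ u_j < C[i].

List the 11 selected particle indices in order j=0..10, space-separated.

0 0 0 1 3 3 4 5 6 7 9

C = [9/46, 17/46, 17/46, 12/23, 27/46, 16/23, 37/46, 39/46, 20/23, 1, 1]
j=0: u_0=7/660 ∈ [0, 9/46) → index 0
j=1: u_1=67/660 ∈ [0, 9/46) → index 0
j=2: u_2=127/660 ∈ [0, 9/46) → index 0
j=3: u_3=17/60 ∈ [9/46, 17/46) → index 1
j=4: u_4=247/660 ∈ [17/46, 12/23) → index 3
j=5: u_5=307/660 ∈ [17/46, 12/23) → index 3
j=6: u_6=367/660 ∈ [12/23, 27/46) → index 4
j=7: u_7=427/660 ∈ [27/46, 16/23) → index 5
j=8: u_8=487/660 ∈ [16/23, 37/46) → index 6
j=9: u_9=547/660 ∈ [37/46, 39/46) → index 7
j=10: u_10=607/660 ∈ [20/23, 1) → index 9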